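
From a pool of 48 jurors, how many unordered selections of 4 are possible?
C(48,4) = 48!/(4!×44!) = 194580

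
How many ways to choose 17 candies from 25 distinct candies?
C(25,17) = 25!/(17!×8!) = 1081575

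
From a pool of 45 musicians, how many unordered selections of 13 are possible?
C(45,13) = 45!/(13!×32!) = 73006209045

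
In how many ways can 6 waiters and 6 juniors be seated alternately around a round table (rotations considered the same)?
Fix one of the waiters: (6-1)! ways for the remaining waiters, × 6! ways for the juniors = 120 × 720 = 86400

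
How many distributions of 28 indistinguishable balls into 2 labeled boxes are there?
C(28+2-1, 2-1) = C(29, 1) = 29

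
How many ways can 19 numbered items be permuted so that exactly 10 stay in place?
Choose the 10 fixed points C(19,10) = 92378, derange the rest: !9 = Σ_{j=0}^{9} (-1)^j·9!/j! = 362880 - 362880 + 181440 - 60480 + 15120 - 3024 + 504 - 72 + 9 - 1 = 133496. Product = 92378 × 133496 = 12332093488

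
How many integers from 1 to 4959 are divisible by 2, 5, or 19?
⌊4959/2⌋+⌊4959/5⌋+⌊4959/19⌋ - ⌊4959/10⌋-⌊4959/38⌋-⌊4959/95⌋ + ⌊4959/190⌋ = 2479+991+261 - 495-130-52 + 26 = 3080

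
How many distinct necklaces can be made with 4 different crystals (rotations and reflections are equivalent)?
(4-1)!/2 = 6/2 = 3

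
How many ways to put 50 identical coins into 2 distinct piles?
C(50+2-1, 2-1) = C(51, 1) = 51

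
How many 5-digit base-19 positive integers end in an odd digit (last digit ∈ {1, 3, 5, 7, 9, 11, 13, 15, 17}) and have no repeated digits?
Last∈{1,3,5,7,9,11,13,15,17}. Last=0: 0. Last nonzero: 9×17×P(17,3) = 624240. Total = 624240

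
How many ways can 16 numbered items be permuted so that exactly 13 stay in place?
Choose the 13 fixed points C(16,13) = 560, derange the rest: !3 = Σ_{j=0}^{3} (-1)^j·3!/j! = 6 - 6 + 3 - 1 = 2. Product = 560 × 2 = 1120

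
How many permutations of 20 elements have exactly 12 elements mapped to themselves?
Choose the 12 fixed points C(20,12) = 125970, derange the rest: !8 = Σ_{j=0}^{8} (-1)^j·8!/j! = 40320 - 40320 + 20160 - 6720 + 1680 - 336 + 56 - 8 + 1 = 14833. Product = 125970 × 14833 = 1868513010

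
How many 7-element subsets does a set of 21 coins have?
C(21,7) = 21!/(7!×14!) = 116280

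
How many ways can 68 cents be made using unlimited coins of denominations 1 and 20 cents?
Coefficient of x^68 in 1/(1-x^1) · 1/(1-x^20). Use j coins of 20 for j = 0..⌊68/20⌋ = 3, the rest in 1s: 3 + 1 = 4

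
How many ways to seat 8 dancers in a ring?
Circular: fix one position, arrange the rest. (8-1)! = 5040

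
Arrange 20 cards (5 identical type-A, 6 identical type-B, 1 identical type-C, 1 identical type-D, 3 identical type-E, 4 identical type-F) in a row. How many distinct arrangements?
20! / (5! × 6! × 1! × 1! × 3! × 4!) = 195545750400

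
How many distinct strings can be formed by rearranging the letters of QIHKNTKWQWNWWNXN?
16! / (4! × 2! × 1! × 1! × 1! × 1! × 4! × 2!) = 9081072000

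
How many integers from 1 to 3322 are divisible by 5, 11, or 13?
⌊3322/5⌋+⌊3322/11⌋+⌊3322/13⌋ - ⌊3322/55⌋-⌊3322/65⌋-⌊3322/143⌋ + ⌊3322/715⌋ = 664+302+255 - 60-51-23 + 4 = 1091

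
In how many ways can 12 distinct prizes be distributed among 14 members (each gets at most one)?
P(14,12) = 14!/(14-12)! = 43589145600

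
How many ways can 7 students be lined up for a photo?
7! = 5040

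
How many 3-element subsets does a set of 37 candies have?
C(37,3) = 37!/(3!×34!) = 7770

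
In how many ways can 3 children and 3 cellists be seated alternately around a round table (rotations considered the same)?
Fix one of the children: (3-1)! ways for the remaining children, × 3! ways for the cellists = 2 × 6 = 12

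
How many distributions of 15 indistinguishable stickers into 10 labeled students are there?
C(15+10-1, 10-1) = C(24, 9) = 1307504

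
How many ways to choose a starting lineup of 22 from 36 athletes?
C(36,22) = 36!/(22!×14!) = 3796297200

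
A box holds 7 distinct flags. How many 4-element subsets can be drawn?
C(7,4) = 7!/(4!×3!) = 35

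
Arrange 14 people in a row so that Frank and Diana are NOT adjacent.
Total - adjacent = 14! - (14-1)!×2 = 87178291200 - 12454041600 = 74724249600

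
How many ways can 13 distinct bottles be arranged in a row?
13! = 6227020800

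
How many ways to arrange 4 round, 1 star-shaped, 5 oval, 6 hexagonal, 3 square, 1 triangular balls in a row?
20! / (4! × 1! × 5! × 6! × 3! × 1!) = 195545750400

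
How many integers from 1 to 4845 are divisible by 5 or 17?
⌊4845/5⌋ + ⌊4845/17⌋ - ⌊4845/85⌋ = 969 + 285 - 57 = 1197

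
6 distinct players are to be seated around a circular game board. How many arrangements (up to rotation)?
Circular: fix one position, arrange the rest. (6-1)! = 120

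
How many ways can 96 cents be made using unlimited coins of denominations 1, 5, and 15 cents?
Coefficient of x^96 in 1/(1-x^1) · 1/(1-x^5) · 1/(1-x^15). Case on j = number of 15-cent coins (j = 0..6); remainder r = 96 - 15j is made from {1,5} in ⌊r/5⌋+1 ways. r = 96, 81, 66, 51, 36, 21, 6 → 20 + 17 + 14 + 11 + 8 + 5 + 2 = 77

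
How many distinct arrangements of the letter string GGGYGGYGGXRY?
12! / (1! × 3! × 7! × 1!) = 15840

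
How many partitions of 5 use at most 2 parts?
By conjugation, equals partitions of 5 into parts ≤ 2. Let r_j(i) = number of partitions of i into parts ≤ j, for i = 0..5. r_1(i) = 1 for all i; r_j(i) = r_{j-1}(i) + r_j(i-j). Rows j = 2..2: ≤2: 1 1 2 2 3 3. r_2(5) = 3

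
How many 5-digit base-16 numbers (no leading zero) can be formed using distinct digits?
First digit: 15 choices (nonzero). Then descending: 15 × 15 × 14 × 13 × 12 = 491400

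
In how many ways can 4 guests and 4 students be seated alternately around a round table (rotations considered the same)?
Fix one of the guests: (4-1)! ways for the remaining guests, × 4! ways for the students = 6 × 24 = 144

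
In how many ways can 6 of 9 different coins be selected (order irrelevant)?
C(9,6) = 9!/(6!×3!) = 84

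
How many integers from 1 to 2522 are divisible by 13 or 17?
⌊2522/13⌋ + ⌊2522/17⌋ - ⌊2522/221⌋ = 194 + 148 - 11 = 331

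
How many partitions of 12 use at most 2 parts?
By conjugation, equals partitions of 12 into parts ≤ 2. Let r_j(i) = number of partitions of i into parts ≤ j, for i = 0..12. r_1(i) = 1 for all i; r_j(i) = r_{j-1}(i) + r_j(i-j). Rows j = 2..2: ≤2: 1 1 2 2 3 3 4 4 5 5 6 6 7. r_2(12) = 7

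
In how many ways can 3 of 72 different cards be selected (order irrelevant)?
C(72,3) = 72!/(3!×69!) = 59640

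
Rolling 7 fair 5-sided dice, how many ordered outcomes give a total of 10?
Coefficient of x^10 in (x + x² + ... + x^5)^7. By inclusion-exclusion on dice exceeding 5: Σ_j (-1)^j C(7,j)·C(10-1-5j, 6) = C(7,0)·C(9,6) = 1·84 = 84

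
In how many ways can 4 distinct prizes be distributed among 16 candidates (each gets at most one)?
P(16,4) = 16!/(16-4)! = 43680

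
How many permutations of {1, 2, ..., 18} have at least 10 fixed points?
Exactly j fixed points: C(18,j)·!(18-j); sum over j ≥ 10 (derangement numbers via !m = (m-1)·(!(m-1) + !(m-2)): !0..!8 = 1, 0, 1, 2, 9, 44, 265, 1854, 14833). Σ_{j=10}^{18} C(18,j)·!(18-j) = C(18,10)·!8 + C(18,11)·!7 + C(18,12)·!6 + C(18,13)·!5 + C(18,14)·!4 + C(18,15)·!3 + C(18,16)·!2 + C(18,17)·!1 + C(18,18)·!0 = 43758·14833 + 31824·1854 + 18564·265 + 8568·44 + 3060·9 + 816·2 + 153·1 + 18·0 + 1·1 = 713389888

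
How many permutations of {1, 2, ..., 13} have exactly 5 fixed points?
Choose the 5 fixed points C(13,5) = 1287, derange the rest: !8 = Σ_{j=0}^{8} (-1)^j·8!/j! = 40320 - 40320 + 20160 - 6720 + 1680 - 336 + 56 - 8 + 1 = 14833. Product = 1287 × 14833 = 19090071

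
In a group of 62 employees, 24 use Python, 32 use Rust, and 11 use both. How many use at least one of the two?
|A∪B| = |A| + |B| - |A∩B| = 24 + 32 - 11 = 45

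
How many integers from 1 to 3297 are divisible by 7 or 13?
⌊3297/7⌋ + ⌊3297/13⌋ - ⌊3297/91⌋ = 471 + 253 - 36 = 688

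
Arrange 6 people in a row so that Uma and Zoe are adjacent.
Treat as block: (6-1)! × 2! = 120 × 2 = 240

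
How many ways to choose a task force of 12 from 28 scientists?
C(28,12) = 28!/(12!×16!) = 30421755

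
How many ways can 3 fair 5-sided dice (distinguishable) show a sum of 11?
Coefficient of x^11 in (x + x² + ... + x^5)^3. By inclusion-exclusion on dice exceeding 5: Σ_j (-1)^j C(3,j)·C(11-1-5j, 2) = C(3,0)·C(10,2) - C(3,1)·C(5,2) = 1·45 - 3·10 = 15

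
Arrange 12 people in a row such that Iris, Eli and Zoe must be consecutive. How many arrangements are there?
Treat the 3 as one block: (12-3+1)! × 3! = 3628800 × 6 = 21772800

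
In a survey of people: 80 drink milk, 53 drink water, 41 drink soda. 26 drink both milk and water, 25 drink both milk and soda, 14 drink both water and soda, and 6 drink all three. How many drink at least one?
|A∪B∪C| = 80+53+41-26-25-14+6 = 115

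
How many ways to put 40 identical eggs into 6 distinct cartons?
C(40+6-1, 6-1) = C(45, 5) = 1221759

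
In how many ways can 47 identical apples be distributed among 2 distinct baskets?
C(47+2-1, 2-1) = C(48, 1) = 48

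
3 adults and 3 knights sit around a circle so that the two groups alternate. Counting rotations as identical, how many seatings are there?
Fix one of the adults: (3-1)! ways for the remaining adults, × 3! ways for the knights = 2 × 6 = 12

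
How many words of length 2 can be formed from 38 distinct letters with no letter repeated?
P(38,2) = 38!/(38-2)! = 1406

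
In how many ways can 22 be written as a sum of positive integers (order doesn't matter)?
Pentagonal recurrence p(n) = p(n-1) + p(n-2) - p(n-5) - p(n-7) + p(n-12) + p(n-15) - ... gives p(0..21) = 1, 1, 2, 3, 5, 7, 11, 15, 22, 30, 42, 56, 77, 101, 135, 176, 231, 297, 385, 490, 627, 792. p(22) = p(21) + p(20) - p(17) - p(15) + p(10) + p(7) - p(0) = 792 + 627 - 297 - 176 + 42 + 15 - 1 = 1002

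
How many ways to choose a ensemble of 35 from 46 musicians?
C(46,35) = 46!/(35!×11!) = 13340783196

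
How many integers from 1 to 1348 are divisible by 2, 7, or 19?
⌊1348/2⌋+⌊1348/7⌋+⌊1348/19⌋ - ⌊1348/14⌋-⌊1348/38⌋-⌊1348/133⌋ + ⌊1348/266⌋ = 674+192+70 - 96-35-10 + 5 = 800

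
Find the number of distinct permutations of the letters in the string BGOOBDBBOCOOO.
13! / (1! × 6! × 1! × 1! × 4!) = 360360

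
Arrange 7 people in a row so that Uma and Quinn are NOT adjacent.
Total - adjacent = 7! - (7-1)!×2 = 5040 - 1440 = 3600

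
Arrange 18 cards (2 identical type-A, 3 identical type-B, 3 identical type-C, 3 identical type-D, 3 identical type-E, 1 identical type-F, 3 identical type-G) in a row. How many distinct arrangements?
18! / (2! × 3! × 3! × 3! × 3! × 1! × 3!) = 411675264000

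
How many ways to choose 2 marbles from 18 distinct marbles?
C(18,2) = 18!/(2!×16!) = 153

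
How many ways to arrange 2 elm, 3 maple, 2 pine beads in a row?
7! / (2! × 3! × 2!) = 210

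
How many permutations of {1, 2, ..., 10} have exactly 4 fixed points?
Choose the 4 fixed points C(10,4) = 210, derange the rest: !6 = Σ_{j=0}^{6} (-1)^j·6!/j! = 720 - 720 + 360 - 120 + 30 - 6 + 1 = 265. Product = 210 × 265 = 55650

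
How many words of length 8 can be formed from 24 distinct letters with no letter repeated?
P(24,8) = 24!/(24-8)! = 29654190720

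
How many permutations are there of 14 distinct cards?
14! = 87178291200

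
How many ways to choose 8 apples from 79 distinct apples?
C(79,8) = 79!/(8!×71!) = 26088783435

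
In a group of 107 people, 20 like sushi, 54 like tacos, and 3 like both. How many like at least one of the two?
|A∪B| = |A| + |B| - |A∩B| = 20 + 54 - 3 = 71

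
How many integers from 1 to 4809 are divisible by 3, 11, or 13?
⌊4809/3⌋+⌊4809/11⌋+⌊4809/13⌋ - ⌊4809/33⌋-⌊4809/39⌋-⌊4809/143⌋ + ⌊4809/429⌋ = 1603+437+369 - 145-123-33 + 11 = 2119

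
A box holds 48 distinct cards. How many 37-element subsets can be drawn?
C(48,37) = 48!/(37!×11!) = 22595200368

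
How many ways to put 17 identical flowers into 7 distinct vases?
C(17+7-1, 7-1) = C(23, 6) = 100947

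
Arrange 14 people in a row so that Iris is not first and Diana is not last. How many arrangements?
By inclusion-exclusion: 14! - 2×(14-1)! + (14-2)! = 87178291200 - 12454041600 + 479001600 = 75203251200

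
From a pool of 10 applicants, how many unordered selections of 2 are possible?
C(10,2) = 10!/(2!×8!) = 45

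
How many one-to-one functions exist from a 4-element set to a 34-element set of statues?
P(34,4) = 34!/(34-4)! = 1113024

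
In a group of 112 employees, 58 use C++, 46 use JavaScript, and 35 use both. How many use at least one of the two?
|A∪B| = |A| + |B| - |A∩B| = 58 + 46 - 35 = 69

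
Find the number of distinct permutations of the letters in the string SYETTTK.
7! / (1! × 1! × 1! × 1! × 3!) = 840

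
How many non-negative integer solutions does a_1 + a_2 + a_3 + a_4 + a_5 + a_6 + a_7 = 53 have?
C(53+7-1, 7-1) = C(59, 6) = 45057474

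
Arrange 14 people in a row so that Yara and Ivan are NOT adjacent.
Total - adjacent = 14! - (14-1)!×2 = 87178291200 - 12454041600 = 74724249600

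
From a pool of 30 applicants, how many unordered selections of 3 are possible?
C(30,3) = 30!/(3!×27!) = 4060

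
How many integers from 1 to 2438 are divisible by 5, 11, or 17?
⌊2438/5⌋+⌊2438/11⌋+⌊2438/17⌋ - ⌊2438/55⌋-⌊2438/85⌋-⌊2438/187⌋ + ⌊2438/935⌋ = 487+221+143 - 44-28-13 + 2 = 768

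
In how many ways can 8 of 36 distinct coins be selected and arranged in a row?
P(36,8) = 36!/(36-8)! = 1220096908800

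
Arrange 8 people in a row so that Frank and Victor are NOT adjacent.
Total - adjacent = 8! - (8-1)!×2 = 40320 - 10080 = 30240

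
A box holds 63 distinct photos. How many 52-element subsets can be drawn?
C(63,52) = 63!/(52!×11!) = 615790256823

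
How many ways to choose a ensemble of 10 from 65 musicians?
C(65,10) = 65!/(10!×55!) = 179013799328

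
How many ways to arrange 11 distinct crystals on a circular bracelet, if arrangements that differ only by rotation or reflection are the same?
(11-1)!/2 = 3628800/2 = 1814400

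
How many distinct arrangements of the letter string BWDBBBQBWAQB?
12! / (6! × 2! × 1! × 1! × 2!) = 166320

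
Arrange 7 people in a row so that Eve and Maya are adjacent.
Treat as block: (7-1)! × 2! = 720 × 2 = 1440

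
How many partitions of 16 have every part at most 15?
Let r_j(i) = number of partitions of i into parts ≤ j, for i = 0..16. r_1(i) = 1 for all i; r_j(i) = r_{j-1}(i) + r_j(i-j). Rows j = 2..15: ≤2: 1 1 2 2 3 3 4 4 5 5 6 6 7 7 8 8 9; ≤3: 1 1 2 3 4 5 7 8 10 12 14 16 19 21 24 27 30; ≤4: 1 1 2 3 5 6 9 11 15 18 23 27 34 39 47 54 64; ≤5: 1 1 2 3 5 7 10 13 18 23 30 37 47 57 70 84 101; ≤6: 1 1 2 3 5 7 11 14 20 26 35 44 58 71 90 110 136; ≤7: 1 1 2 3 5 7 11 15 21 28 38 49 65 82 105 131 164; ≤8: 1 1 2 3 5 7 11 15 22 29 40 52 70 89 116 146 186; ≤9: 1 1 2 3 5 7 11 15 22 30 41 54 73 94 123 157 201; ≤10: 1 1 2 3 5 7 11 15 22 30 42 55 75 97 128 164 212; ≤11: 1 1 2 3 5 7 11 15 22 30 42 56 76 99 131 169 219; ≤12: 1 1 2 3 5 7 11 15 22 30 42 56 77 100 133 172 224; ≤13: 1 1 2 3 5 7 11 15 22 30 42 56 77 101 134 174 227; ≤14: 1 1 2 3 5 7 11 15 22 30 42 56 77 101 135 175 229; ≤15: 1 1 2 3 5 7 11 15 22 30 42 56 77 101 135 176 230. r_15(16) = 230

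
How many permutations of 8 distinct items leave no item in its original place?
!8 = Σ_{j=0}^{8} (-1)^j·8!/j! = 40320 - 40320 + 20160 - 6720 + 1680 - 336 + 56 - 8 + 1 = 14833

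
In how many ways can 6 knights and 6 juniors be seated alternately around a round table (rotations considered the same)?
Fix one of the knights: (6-1)! ways for the remaining knights, × 6! ways for the juniors = 120 × 720 = 86400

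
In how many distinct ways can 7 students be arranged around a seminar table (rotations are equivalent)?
Circular: fix one position, arrange the rest. (7-1)! = 720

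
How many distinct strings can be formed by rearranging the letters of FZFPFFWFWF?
10! / (6! × 1! × 2! × 1!) = 2520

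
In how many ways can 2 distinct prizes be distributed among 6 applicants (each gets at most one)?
P(6,2) = 6!/(6-2)! = 30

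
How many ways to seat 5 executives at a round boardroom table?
Circular: fix one position, arrange the rest. (5-1)! = 24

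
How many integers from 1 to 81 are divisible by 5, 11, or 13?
⌊81/5⌋+⌊81/11⌋+⌊81/13⌋ - ⌊81/55⌋-⌊81/65⌋-⌊81/143⌋ + ⌊81/715⌋ = 16+7+6 - 1-1-0 + 0 = 27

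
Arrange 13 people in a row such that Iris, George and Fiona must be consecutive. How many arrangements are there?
Treat the 3 as one block: (13-3+1)! × 3! = 39916800 × 6 = 239500800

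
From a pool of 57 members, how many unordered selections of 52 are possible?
C(57,52) = 57!/(52!×5!) = 4187106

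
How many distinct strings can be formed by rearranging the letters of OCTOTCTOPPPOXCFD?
16! / (3! × 1! × 1! × 3! × 3! × 4! × 1!) = 4036032000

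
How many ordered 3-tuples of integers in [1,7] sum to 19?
Coefficient of x^19 in (x + x² + ... + x^7)^3. By inclusion-exclusion on dice exceeding 7: Σ_j (-1)^j C(3,j)·C(19-1-7j, 2) = C(3,0)·C(18,2) - C(3,1)·C(11,2) + C(3,2)·C(4,2) = 1·153 - 3·55 + 3·6 = 6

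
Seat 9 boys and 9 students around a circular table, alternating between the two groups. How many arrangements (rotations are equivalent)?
Fix one of the boys: (9-1)! ways for the remaining boys, × 9! ways for the students = 40320 × 362880 = 14631321600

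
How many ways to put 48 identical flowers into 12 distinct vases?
C(48+12-1, 12-1) = C(59, 11) = 279871768995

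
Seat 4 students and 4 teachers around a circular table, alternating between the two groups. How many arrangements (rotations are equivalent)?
Fix one of the students: (4-1)! ways for the remaining students, × 4! ways for the teachers = 6 × 24 = 144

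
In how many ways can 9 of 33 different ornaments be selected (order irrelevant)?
C(33,9) = 33!/(9!×24!) = 38567100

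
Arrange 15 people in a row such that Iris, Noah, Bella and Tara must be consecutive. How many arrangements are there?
Treat the 4 as one block: (15-4+1)! × 4! = 479001600 × 24 = 11496038400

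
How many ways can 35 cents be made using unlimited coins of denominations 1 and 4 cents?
Coefficient of x^35 in 1/(1-x^1) · 1/(1-x^4). Use j coins of 4 for j = 0..⌊35/4⌋ = 8, the rest in 1s: 8 + 1 = 9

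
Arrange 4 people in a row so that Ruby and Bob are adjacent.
Treat as block: (4-1)! × 2! = 6 × 2 = 12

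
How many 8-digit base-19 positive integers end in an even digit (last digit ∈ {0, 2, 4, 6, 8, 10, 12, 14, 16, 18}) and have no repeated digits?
Last∈{0,2,4,6,8,10,12,14,16,18}. Last=0: 160392960. Last nonzero: 9×17×P(17,6) = 1363340160. Total = 1523733120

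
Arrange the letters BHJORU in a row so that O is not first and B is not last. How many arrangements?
By inclusion-exclusion: 6! - 2×(6-1)! + (6-2)! = 720 - 240 + 24 = 504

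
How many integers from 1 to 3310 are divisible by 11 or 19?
⌊3310/11⌋ + ⌊3310/19⌋ - ⌊3310/209⌋ = 300 + 174 - 15 = 459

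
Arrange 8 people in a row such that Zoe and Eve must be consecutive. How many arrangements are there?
Treat the 2 as one block: (8-2+1)! × 2! = 5040 × 2 = 10080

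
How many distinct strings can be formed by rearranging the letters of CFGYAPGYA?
9! / (2! × 2! × 1! × 1! × 2! × 1!) = 45360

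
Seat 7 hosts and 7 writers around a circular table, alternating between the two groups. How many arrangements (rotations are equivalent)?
Fix one of the hosts: (7-1)! ways for the remaining hosts, × 7! ways for the writers = 720 × 5040 = 3628800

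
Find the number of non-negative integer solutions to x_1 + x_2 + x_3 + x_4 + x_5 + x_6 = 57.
C(57+6-1, 6-1) = C(62, 5) = 6471002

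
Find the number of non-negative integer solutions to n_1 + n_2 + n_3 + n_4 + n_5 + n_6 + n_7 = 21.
C(21+7-1, 7-1) = C(27, 6) = 296010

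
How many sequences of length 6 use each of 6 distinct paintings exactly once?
6! = 720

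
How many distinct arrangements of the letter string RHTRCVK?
7! / (1! × 1! × 1! × 1! × 1! × 2!) = 2520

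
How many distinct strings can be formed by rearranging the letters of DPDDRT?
6! / (1! × 3! × 1! × 1!) = 120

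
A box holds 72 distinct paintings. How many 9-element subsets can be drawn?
C(72,9) = 72!/(9!×63!) = 85113005120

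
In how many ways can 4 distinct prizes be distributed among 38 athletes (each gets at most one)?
P(38,4) = 38!/(38-4)! = 1771560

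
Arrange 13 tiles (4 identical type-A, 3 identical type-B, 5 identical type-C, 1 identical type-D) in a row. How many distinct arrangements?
13! / (4! × 3! × 5! × 1!) = 360360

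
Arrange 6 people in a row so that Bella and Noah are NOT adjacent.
Total - adjacent = 6! - (6-1)!×2 = 720 - 240 = 480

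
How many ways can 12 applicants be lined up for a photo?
12! = 479001600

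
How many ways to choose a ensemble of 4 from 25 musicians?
C(25,4) = 25!/(4!×21!) = 12650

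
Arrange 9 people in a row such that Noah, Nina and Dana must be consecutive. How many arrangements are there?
Treat the 3 as one block: (9-3+1)! × 3! = 5040 × 6 = 30240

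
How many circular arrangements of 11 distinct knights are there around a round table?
Circular: fix one position, arrange the rest. (11-1)! = 3628800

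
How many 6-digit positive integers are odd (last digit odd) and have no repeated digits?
Last∈{1,3,5,7,9}. Last=0: 0. Last nonzero: 5×8×P(8,4) = 67200. Total = 67200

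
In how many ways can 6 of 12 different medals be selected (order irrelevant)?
C(12,6) = 12!/(6!×6!) = 924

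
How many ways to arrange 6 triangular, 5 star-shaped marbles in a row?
11! / (6! × 5!) = 462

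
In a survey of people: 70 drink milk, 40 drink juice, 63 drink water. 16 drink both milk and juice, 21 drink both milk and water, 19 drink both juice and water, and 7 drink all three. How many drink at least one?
|A∪B∪C| = 70+40+63-16-21-19+7 = 124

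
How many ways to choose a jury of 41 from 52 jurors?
C(52,41) = 52!/(41!×11!) = 60403728840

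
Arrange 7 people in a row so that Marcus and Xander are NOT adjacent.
Total - adjacent = 7! - (7-1)!×2 = 5040 - 1440 = 3600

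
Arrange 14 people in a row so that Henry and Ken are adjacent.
Treat as block: (14-1)! × 2! = 6227020800 × 2 = 12454041600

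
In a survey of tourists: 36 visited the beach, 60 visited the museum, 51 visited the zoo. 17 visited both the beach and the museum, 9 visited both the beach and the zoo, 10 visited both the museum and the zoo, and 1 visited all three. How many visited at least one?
|A∪B∪C| = 36+60+51-17-9-10+1 = 112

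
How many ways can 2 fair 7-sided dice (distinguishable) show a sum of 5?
Coefficient of x^5 in (x + x² + ... + x^7)^2. By inclusion-exclusion on dice exceeding 7: Σ_j (-1)^j C(2,j)·C(5-1-7j, 1) = C(2,0)·C(4,1) = 1·4 = 4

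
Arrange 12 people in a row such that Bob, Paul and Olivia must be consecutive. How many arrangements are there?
Treat the 3 as one block: (12-3+1)! × 3! = 3628800 × 6 = 21772800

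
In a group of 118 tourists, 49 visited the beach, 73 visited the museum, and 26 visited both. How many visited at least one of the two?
|A∪B| = |A| + |B| - |A∩B| = 49 + 73 - 26 = 96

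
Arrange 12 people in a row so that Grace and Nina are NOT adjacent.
Total - adjacent = 12! - (12-1)!×2 = 479001600 - 79833600 = 399168000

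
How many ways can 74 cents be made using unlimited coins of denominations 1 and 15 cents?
Coefficient of x^74 in 1/(1-x^1) · 1/(1-x^15). Use j coins of 15 for j = 0..⌊74/15⌋ = 4, the rest in 1s: 4 + 1 = 5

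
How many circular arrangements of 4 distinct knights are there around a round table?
Circular: fix one position, arrange the rest. (4-1)! = 6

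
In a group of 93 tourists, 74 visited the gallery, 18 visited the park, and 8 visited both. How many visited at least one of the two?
|A∪B| = |A| + |B| - |A∩B| = 74 + 18 - 8 = 84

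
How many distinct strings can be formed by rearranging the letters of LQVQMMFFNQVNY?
13! / (2! × 1! × 2! × 3! × 2! × 1! × 2!) = 64864800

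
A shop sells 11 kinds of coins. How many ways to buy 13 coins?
C(13+11-1, 11-1) = C(23, 10) = 1144066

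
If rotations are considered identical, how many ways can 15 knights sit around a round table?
Circular: fix one position, arrange the rest. (15-1)! = 87178291200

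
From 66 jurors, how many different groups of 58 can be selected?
C(66,58) = 66!/(58!×8!) = 5743572120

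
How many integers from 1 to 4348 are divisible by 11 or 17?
⌊4348/11⌋ + ⌊4348/17⌋ - ⌊4348/187⌋ = 395 + 255 - 23 = 627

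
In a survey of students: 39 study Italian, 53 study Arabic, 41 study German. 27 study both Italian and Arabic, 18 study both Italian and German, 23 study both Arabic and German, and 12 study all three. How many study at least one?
|A∪B∪C| = 39+53+41-27-18-23+12 = 77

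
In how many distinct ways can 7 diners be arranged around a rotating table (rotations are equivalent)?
Circular: fix one position, arrange the rest. (7-1)! = 720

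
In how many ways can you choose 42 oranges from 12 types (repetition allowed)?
C(42+12-1, 12-1) = C(53, 11) = 76223753060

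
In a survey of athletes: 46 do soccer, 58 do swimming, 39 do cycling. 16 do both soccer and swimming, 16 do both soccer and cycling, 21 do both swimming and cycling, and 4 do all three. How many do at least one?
|A∪B∪C| = 46+58+39-16-16-21+4 = 94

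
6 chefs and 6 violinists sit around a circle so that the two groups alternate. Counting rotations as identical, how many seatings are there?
Fix one of the chefs: (6-1)! ways for the remaining chefs, × 6! ways for the violinists = 120 × 720 = 86400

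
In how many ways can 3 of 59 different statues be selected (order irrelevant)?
C(59,3) = 59!/(3!×56!) = 32509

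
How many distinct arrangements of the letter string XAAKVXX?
7! / (2! × 3! × 1! × 1!) = 420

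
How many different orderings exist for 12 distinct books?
12! = 479001600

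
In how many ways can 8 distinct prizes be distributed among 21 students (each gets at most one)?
P(21,8) = 21!/(21-8)! = 8204716800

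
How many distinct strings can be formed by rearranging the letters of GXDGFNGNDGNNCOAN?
16! / (1! × 1! × 1! × 5! × 2! × 1! × 1! × 4!) = 3632428800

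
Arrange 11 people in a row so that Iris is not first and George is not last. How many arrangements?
By inclusion-exclusion: 11! - 2×(11-1)! + (11-2)! = 39916800 - 7257600 + 362880 = 33022080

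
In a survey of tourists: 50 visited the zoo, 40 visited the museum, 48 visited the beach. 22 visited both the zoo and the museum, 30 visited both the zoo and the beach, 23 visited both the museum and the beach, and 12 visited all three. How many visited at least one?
|A∪B∪C| = 50+40+48-22-30-23+12 = 75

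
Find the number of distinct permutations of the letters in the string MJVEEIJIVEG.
11! / (3! × 1! × 1! × 2! × 2! × 2!) = 831600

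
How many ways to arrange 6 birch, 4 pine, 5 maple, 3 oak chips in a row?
18! / (6! × 4! × 5! × 3!) = 514594080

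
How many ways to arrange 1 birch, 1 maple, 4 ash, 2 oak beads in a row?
8! / (1! × 1! × 4! × 2!) = 840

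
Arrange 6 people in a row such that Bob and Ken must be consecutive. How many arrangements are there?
Treat the 2 as one block: (6-2+1)! × 2! = 120 × 2 = 240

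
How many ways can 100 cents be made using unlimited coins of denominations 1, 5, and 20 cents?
Coefficient of x^100 in 1/(1-x^1) · 1/(1-x^5) · 1/(1-x^20). Case on j = number of 20-cent coins (j = 0..5); remainder r = 100 - 20j is made from {1,5} in ⌊r/5⌋+1 ways. r = 100, 80, 60, 40, 20, 0 → 21 + 17 + 13 + 9 + 5 + 1 = 66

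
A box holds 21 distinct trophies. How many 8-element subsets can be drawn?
C(21,8) = 21!/(8!×13!) = 203490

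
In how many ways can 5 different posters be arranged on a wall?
5! = 120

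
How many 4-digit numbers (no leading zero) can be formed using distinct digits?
First digit: 9 choices (nonzero). Then descending: 9 × 9 × 8 × 7 = 4536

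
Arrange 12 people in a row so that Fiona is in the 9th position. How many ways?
Fix one position: (12-1)! = 39916800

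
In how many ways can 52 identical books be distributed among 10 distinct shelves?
C(52+10-1, 10-1) = C(61, 9) = 17341763505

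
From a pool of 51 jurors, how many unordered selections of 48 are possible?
C(51,48) = 51!/(48!×3!) = 20825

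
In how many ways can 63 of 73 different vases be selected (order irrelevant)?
C(73,63) = 73!/(63!×10!) = 621324937376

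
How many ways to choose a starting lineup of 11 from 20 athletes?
C(20,11) = 20!/(11!×9!) = 167960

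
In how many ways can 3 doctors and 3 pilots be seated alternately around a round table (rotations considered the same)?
Fix one of the doctors: (3-1)! ways for the remaining doctors, × 3! ways for the pilots = 2 × 6 = 12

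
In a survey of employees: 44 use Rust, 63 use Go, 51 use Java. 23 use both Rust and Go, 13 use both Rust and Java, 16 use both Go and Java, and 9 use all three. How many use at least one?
|A∪B∪C| = 44+63+51-23-13-16+9 = 115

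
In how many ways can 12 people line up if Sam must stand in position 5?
Fix one position: (12-1)! = 39916800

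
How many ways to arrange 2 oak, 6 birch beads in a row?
8! / (2! × 6!) = 28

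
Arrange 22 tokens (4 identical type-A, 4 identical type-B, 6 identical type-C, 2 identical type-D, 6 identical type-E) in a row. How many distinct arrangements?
22! / (4! × 4! × 6! × 2! × 6!) = 1882127847600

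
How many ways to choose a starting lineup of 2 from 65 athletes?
C(65,2) = 65!/(2!×63!) = 2080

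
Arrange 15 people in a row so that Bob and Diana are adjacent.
Treat as block: (15-1)! × 2! = 87178291200 × 2 = 174356582400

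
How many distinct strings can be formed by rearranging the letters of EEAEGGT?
7! / (3! × 2! × 1! × 1!) = 420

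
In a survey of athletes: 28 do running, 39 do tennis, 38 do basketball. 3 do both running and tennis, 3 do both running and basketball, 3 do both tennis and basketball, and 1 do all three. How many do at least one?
|A∪B∪C| = 28+39+38-3-3-3+1 = 97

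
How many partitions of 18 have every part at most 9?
Let r_j(i) = number of partitions of i into parts ≤ j, for i = 0..18. r_1(i) = 1 for all i; r_j(i) = r_{j-1}(i) + r_j(i-j). Rows j = 2..9: ≤2: 1 1 2 2 3 3 4 4 5 5 6 6 7 7 8 8 9 9 10; ≤3: 1 1 2 3 4 5 7 8 10 12 14 16 19 21 24 27 30 33 37; ≤4: 1 1 2 3 5 6 9 11 15 18 23 27 34 39 47 54 64 72 84; ≤5: 1 1 2 3 5 7 10 13 18 23 30 37 47 57 70 84 101 119 141; ≤6: 1 1 2 3 5 7 11 14 20 26 35 44 58 71 90 110 136 163 199; ≤7: 1 1 2 3 5 7 11 15 21 28 38 49 65 82 105 131 164 201 248; ≤8: 1 1 2 3 5 7 11 15 22 29 40 52 70 89 116 146 186 230 288; ≤9: 1 1 2 3 5 7 11 15 22 30 41 54 73 94 123 157 201 252 318. r_9(18) = 318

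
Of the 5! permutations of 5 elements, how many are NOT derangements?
Complement of the derangements. !5 = Σ_{j=0}^{5} (-1)^j·5!/j! = 120 - 120 + 60 - 20 + 5 - 1 = 44. 5! - !5 = 120 - 44 = 76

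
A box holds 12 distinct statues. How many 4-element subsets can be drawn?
C(12,4) = 12!/(4!×8!) = 495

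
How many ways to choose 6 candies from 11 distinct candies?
C(11,6) = 11!/(6!×5!) = 462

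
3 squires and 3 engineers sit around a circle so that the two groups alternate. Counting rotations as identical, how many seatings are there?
Fix one of the squires: (3-1)! ways for the remaining squires, × 3! ways for the engineers = 2 × 6 = 12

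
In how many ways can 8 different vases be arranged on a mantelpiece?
8! = 40320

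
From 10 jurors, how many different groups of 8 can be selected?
C(10,8) = 10!/(8!×2!) = 45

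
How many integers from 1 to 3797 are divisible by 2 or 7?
⌊3797/2⌋ + ⌊3797/7⌋ - ⌊3797/14⌋ = 1898 + 542 - 271 = 2169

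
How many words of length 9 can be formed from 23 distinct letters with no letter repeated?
P(23,9) = 23!/(23-9)! = 296541907200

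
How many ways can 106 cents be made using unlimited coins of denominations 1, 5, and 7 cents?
Coefficient of x^106 in 1/(1-x^1) · 1/(1-x^5) · 1/(1-x^7). Case on j = number of 7-cent coins (j = 0..15); remainder r = 106 - 7j is made from {1,5} in ⌊r/5⌋+1 ways. r = 106, 99, 92, 85, 78, 71, 64, 57, 50, 43, 36, 29, 22, 15, 8, 1 → 22 + 20 + 19 + 18 + 16 + 15 + 13 + 12 + 11 + 9 + 8 + 6 + 5 + 4 + 2 + 1 = 181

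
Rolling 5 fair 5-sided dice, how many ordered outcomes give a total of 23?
Coefficient of x^23 in (x + x² + ... + x^5)^5. By inclusion-exclusion on dice exceeding 5: Σ_j (-1)^j C(5,j)·C(23-1-5j, 4) = C(5,0)·C(22,4) - C(5,1)·C(17,4) + C(5,2)·C(12,4) - C(5,3)·C(7,4) = 1·7315 - 5·2380 + 10·495 - 10·35 = 15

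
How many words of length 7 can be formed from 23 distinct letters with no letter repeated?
P(23,7) = 23!/(23-7)! = 1235591280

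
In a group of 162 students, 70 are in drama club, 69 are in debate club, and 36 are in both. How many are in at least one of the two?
|A∪B| = |A| + |B| - |A∩B| = 70 + 69 - 36 = 103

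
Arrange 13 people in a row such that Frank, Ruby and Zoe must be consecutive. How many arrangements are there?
Treat the 3 as one block: (13-3+1)! × 3! = 39916800 × 6 = 239500800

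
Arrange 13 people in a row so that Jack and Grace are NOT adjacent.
Total - adjacent = 13! - (13-1)!×2 = 6227020800 - 958003200 = 5269017600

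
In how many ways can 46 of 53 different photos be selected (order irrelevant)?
C(53,46) = 53!/(46!×7!) = 154143080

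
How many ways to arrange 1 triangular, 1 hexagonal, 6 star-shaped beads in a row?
8! / (1! × 1! × 6!) = 56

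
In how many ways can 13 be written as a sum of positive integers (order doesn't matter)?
Pentagonal recurrence p(n) = p(n-1) + p(n-2) - p(n-5) - p(n-7) + p(n-12) + p(n-15) - ... gives p(0..12) = 1, 1, 2, 3, 5, 7, 11, 15, 22, 30, 42, 56, 77. p(13) = p(12) + p(11) - p(8) - p(6) + p(1) = 77 + 56 - 22 - 11 + 1 = 101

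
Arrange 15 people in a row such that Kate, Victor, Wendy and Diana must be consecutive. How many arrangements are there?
Treat the 4 as one block: (15-4+1)! × 4! = 479001600 × 24 = 11496038400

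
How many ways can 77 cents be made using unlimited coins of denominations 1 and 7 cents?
Coefficient of x^77 in 1/(1-x^1) · 1/(1-x^7). Use j coins of 7 for j = 0..⌊77/7⌋ = 11, the rest in 1s: 11 + 1 = 12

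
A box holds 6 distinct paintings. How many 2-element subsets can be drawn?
C(6,2) = 6!/(2!×4!) = 15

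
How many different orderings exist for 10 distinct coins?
10! = 3628800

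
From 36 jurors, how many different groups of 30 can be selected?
C(36,30) = 36!/(30!×6!) = 1947792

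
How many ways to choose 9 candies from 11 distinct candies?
C(11,9) = 11!/(9!×2!) = 55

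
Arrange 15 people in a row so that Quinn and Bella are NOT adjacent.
Total - adjacent = 15! - (15-1)!×2 = 1307674368000 - 174356582400 = 1133317785600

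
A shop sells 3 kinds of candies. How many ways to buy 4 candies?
C(4+3-1, 3-1) = C(6, 2) = 15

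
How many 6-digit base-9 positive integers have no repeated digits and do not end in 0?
Last digit: 8 nonzero choices. First digit: 7 (nonzero, ≠last). Middle 4: P(7,4) = 840. Total = 47040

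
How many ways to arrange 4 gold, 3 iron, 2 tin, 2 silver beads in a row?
11! / (4! × 3! × 2! × 2!) = 69300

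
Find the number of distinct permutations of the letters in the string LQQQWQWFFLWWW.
13! / (2! × 5! × 4! × 2!) = 540540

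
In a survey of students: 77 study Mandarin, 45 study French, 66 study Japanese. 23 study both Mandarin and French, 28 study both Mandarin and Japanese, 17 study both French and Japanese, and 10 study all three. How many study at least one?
|A∪B∪C| = 77+45+66-23-28-17+10 = 130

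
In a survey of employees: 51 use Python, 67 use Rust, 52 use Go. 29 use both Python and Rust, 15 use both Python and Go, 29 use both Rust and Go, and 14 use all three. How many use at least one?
|A∪B∪C| = 51+67+52-29-15-29+14 = 111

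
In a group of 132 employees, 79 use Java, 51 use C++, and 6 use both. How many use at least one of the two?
|A∪B| = |A| + |B| - |A∩B| = 79 + 51 - 6 = 124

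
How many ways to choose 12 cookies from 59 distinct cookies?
C(59,12) = 59!/(12!×47!) = 1119487075980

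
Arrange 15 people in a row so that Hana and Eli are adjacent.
Treat as block: (15-1)! × 2! = 87178291200 × 2 = 174356582400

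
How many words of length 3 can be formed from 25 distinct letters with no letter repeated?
P(25,3) = 25!/(25-3)! = 13800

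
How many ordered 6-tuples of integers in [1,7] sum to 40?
Coefficient of x^40 in (x + x² + ... + x^7)^6. By inclusion-exclusion on dice exceeding 7: Σ_j (-1)^j C(6,j)·C(40-1-7j, 5) = C(6,0)·C(39,5) - C(6,1)·C(32,5) + C(6,2)·C(25,5) - C(6,3)·C(18,5) + C(6,4)·C(11,5) = 1·575757 - 6·201376 + 15·53130 - 20·8568 + 15·462 = 21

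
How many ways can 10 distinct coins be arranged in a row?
10! = 3628800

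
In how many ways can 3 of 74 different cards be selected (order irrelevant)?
C(74,3) = 74!/(3!×71!) = 64824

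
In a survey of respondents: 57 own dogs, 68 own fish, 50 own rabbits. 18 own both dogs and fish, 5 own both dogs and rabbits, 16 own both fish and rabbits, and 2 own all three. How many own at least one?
|A∪B∪C| = 57+68+50-18-5-16+2 = 138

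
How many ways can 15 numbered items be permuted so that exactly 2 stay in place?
Choose the 2 fixed points C(15,2) = 105, derange the rest: !13 = Σ_{j=0}^{13} (-1)^j·13!/j! = 6227020800 - 6227020800 + 3113510400 - 1037836800 + 259459200 - 51891840 + 8648640 - 1235520 + 154440 - 17160 + 1716 - 156 + 13 - 1 = 2290792932. Product = 105 × 2290792932 = 240533257860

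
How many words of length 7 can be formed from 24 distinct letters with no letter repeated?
P(24,7) = 24!/(24-7)! = 1744364160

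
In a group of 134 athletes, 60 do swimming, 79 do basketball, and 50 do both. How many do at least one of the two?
|A∪B| = |A| + |B| - |A∩B| = 60 + 79 - 50 = 89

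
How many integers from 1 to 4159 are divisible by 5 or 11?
⌊4159/5⌋ + ⌊4159/11⌋ - ⌊4159/55⌋ = 831 + 378 - 75 = 1134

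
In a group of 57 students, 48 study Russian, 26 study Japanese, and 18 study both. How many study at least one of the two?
|A∪B| = |A| + |B| - |A∩B| = 48 + 26 - 18 = 56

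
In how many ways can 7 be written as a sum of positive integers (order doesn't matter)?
Pentagonal recurrence p(n) = p(n-1) + p(n-2) - p(n-5) - p(n-7) + p(n-12) + p(n-15) - ... gives p(0..6) = 1, 1, 2, 3, 5, 7, 11. p(7) = p(6) + p(5) - p(2) - p(0) = 11 + 7 - 2 - 1 = 15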